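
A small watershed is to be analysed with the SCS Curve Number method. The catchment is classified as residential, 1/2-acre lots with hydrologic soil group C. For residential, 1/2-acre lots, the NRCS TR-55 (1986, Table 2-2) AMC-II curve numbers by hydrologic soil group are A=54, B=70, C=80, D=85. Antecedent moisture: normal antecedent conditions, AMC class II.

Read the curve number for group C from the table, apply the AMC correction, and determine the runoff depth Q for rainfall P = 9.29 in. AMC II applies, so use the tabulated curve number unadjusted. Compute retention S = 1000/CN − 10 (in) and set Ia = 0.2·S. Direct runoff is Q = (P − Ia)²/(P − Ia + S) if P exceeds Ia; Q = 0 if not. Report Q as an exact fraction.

Q = 772641/112900 in ≈ 6.844 in

NRCS table: residential, 1/2-acre lots, soil group C → CN(II) = 80
CN(II) = 80; AMC II needs no correction.
Retention S: 1000/CN − 10 with CN=80.000 → S = 5/2 ≈ 2.500 in
Initial abstraction Ia = S/5 = (5/2)/5 = 1/2 ≈ 0.500 in
Since P=9.290 > Ia=0.500: effective rainfall P−Ia = 879/100 in
Runoff Q = (P−Ia)²/(P−Ia+S) = (8.790)²/(8.790+2.500) = 772641/112900 ≈ 6.844 in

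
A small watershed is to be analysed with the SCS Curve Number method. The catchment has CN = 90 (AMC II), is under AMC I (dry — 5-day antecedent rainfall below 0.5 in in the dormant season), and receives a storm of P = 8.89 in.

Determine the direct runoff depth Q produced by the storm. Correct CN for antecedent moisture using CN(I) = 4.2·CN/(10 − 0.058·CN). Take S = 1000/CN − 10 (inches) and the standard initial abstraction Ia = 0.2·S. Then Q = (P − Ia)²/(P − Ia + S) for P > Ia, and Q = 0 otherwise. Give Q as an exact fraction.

Q = 24970636441/3931596900 in ≈ 6.351 in

CN(I) from CN(II)=90: (4.2·90)/(10 − 0.058·90) = 18900/239 ≈ 79.079
S = 1000/(18900/239) − 10 = 500/189 in ≈ 2.646 in
Initial abstraction Ia = S/5 = (500/189)/5 = 100/189 ≈ 0.529 in
Excess rainfall: 8.890 − 0.529 = 8.361 in; P > Ia so Q > 0
Q = (158021/18900)²/((158021/18900) + 500/189) = (24970636441/357210000)/(208021/18900) = 24970636441/3931596900 in ≈ 6.351 in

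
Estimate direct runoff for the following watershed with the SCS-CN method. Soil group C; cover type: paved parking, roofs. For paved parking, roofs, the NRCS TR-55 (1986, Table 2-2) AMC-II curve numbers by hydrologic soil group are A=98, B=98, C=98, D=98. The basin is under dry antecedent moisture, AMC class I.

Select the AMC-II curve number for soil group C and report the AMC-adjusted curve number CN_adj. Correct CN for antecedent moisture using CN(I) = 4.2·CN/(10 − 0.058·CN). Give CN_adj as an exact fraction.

NRCS table: paved parking, roofs, soil group C → CN(II) = 98
Adjust CN=98 to AMC I: 4.2·98/(10 − 0.058·98) → (2058/5) ÷ (1079/250) = 102900/1079 ≈ 95.366

CN_adj = 102900/1079 ≈ 95.366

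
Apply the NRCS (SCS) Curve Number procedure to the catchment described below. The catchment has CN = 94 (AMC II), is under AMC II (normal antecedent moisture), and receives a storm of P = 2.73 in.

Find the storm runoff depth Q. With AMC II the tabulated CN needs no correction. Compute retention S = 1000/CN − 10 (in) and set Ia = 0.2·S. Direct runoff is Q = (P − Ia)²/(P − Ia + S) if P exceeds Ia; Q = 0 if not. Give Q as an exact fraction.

Q = 49865787/23861900 in ≈ 2.090 in

Average conditions: CN = 94 (no AMC adjustment).
Max retention: S = 1000/94 − 10 = 30/47 in (≈ 0.638 in)
Ia = 0.2·(30/47) = 6/47 in ≈ 0.128 in
Excess rainfall: 2.730 − 0.128 = 2.602 in; P > Ia so Q > 0
Runoff Q = (P−Ia)²/(P−Ia+S) = (2.602)²/(2.602+0.638) = 49865787/23861900 ≈ 2.090 in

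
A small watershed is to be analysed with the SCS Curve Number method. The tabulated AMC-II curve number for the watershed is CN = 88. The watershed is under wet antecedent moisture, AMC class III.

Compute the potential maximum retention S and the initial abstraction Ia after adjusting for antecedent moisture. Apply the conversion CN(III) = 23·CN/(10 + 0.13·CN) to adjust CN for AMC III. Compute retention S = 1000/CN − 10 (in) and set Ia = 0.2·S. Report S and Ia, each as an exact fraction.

CN(III) from CN(II)=88: (23·88)/(10 + 0.13·88) = 6325/67 ≈ 94.403
S = 1000/(6325/67) − 10 = 150/253 in ≈ 0.593 in
Ia = 0.2S: 0.2·0.593 = 0.119 in (exactly 30/253)

S = 150/253 in ≈ 0.593 in; Ia = 30/253 in ≈ 0.119 in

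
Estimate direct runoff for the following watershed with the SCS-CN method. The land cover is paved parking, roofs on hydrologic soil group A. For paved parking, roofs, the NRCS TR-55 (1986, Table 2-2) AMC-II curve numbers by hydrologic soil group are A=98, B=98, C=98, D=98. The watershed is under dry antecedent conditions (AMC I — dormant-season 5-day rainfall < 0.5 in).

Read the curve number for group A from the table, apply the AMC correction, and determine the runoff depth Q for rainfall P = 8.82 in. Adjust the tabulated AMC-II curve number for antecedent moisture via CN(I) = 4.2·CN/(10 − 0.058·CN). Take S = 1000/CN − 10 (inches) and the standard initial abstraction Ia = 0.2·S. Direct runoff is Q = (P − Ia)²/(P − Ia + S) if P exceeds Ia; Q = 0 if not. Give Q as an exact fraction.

NRCS table: paved parking, roofs, soil group A → CN(II) = 98
Adjust CN=98 to AMC I: 4.2·98/(10 − 0.058·98) → (2058/5) ÷ (1079/250) = 102900/1079 ≈ 95.366
S = 1000/(102900/1079) − 10 = 500/1029 in ≈ 0.486 in
Initial abstraction Ia = S/5 = (500/1029)/5 = 100/1029 ≈ 0.097 in
P − Ia = 8.820 − 0.097 = 448789/51450 ≈ 8.723 in (> 0, runoff occurs)
Runoff Q = (P−Ia)²/(P−Ia+S) = (8.723)²/(8.723+0.486) = 201411566521/24376444050 ≈ 8.263 in

Q = 201411566521/24376444050 in ≈ 8.263 in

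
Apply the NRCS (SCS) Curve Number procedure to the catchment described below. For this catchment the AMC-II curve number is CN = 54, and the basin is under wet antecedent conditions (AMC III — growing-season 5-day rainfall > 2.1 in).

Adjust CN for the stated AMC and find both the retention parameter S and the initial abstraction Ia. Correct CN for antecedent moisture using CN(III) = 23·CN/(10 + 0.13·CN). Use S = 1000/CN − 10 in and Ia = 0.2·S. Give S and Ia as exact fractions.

CN(III) from CN(II)=54: (23·54)/(10 + 0.13·54) = 2700/37 ≈ 72.973
S = 1000/(2700/37) − 10 = 100/27 in ≈ 3.704 in
Ia = 0.2·(100/27) = 20/27 in ≈ 0.741 in

S = 100/27 in ≈ 3.704 in; Ia = 20/27 in ≈ 0.741 in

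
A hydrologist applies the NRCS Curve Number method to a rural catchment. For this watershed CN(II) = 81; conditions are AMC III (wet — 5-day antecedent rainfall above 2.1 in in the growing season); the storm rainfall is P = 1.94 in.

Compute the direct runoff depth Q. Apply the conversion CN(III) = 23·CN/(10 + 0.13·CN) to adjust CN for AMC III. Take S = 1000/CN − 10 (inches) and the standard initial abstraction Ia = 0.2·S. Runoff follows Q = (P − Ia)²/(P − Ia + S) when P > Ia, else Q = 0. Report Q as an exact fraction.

CN(III) from CN(II)=81: (23·81)/(10 + 0.13·81) = 186300/2053 ≈ 90.745
Max retention: S = 1000/(186300/2053) − 10 = 1900/1863 in (≈ 1.020 in)
Ia = 0.2·(1900/1863) = 380/1863 in ≈ 0.204 in
Since P=1.940 > Ia=0.204: effective rainfall P−Ia = 161711/93150 in
Q: (161711/93150)² ÷ (256711/93150) = 26150447521/23912629650 in (≈ 1.094 in)

Q = 26150447521/23912629650 in ≈ 1.094 in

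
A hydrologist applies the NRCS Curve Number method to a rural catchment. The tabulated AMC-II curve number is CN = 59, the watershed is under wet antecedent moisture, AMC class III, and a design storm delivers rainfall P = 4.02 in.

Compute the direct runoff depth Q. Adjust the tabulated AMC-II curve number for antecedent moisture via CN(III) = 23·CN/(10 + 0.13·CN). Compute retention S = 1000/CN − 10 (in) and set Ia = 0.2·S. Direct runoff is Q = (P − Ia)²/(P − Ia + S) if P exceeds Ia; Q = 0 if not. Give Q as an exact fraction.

CN(III) from CN(II)=59: (23·59)/(10 + 0.13·59) = 135700/1767 ≈ 76.797
Retention S: 1000/CN − 10 with CN=76.797 → S = 4100/1357 ≈ 3.021 in
Ia = 0.2S: 0.2·3.021 = 0.604 in (exactly 820/1357)
Since P=4.020 > Ia=0.604: effective rainfall P−Ia = 231757/67850 in
Q: (231757/67850)² ÷ (436757/67850) = 53711307049/29633962450 in (≈ 1.812 in)

Q = 53711307049/29633962450 in ≈ 1.812 in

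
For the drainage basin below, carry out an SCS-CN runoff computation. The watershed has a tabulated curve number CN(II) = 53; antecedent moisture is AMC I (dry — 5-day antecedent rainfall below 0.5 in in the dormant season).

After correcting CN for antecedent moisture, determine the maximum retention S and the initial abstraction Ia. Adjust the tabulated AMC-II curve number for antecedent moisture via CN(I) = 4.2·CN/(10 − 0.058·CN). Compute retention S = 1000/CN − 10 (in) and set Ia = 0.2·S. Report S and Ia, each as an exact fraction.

S = 23500/1113 in ≈ 21.114 in; Ia = 4700/1113 in ≈ 4.223 in

Dry (AMC I): CN(I) = 4.2·53/(10 − 0.058·53) = (1113/5)/(3463/500) = 111300/3463 ≈ 32.140
Retention S: 1000/CN − 10 with CN=32.140 → S = 23500/1113 ≈ 21.114 in
Ia = 0.2S: 0.2·21.114 = 4.223 in (exactly 4700/1113)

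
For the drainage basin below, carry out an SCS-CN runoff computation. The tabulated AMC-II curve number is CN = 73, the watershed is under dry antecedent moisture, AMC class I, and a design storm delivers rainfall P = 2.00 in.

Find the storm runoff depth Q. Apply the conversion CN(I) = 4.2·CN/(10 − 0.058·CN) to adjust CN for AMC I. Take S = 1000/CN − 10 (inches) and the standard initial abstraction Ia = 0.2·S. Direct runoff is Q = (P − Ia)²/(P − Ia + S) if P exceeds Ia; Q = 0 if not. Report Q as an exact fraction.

Q = 7442/1180921 in ≈ 0.006 in

CN(I) from CN(II)=73: (4.2·73)/(10 − 0.058·73) = 51100/961 ≈ 53.174
Max retention: S = 1000/(51100/961) − 10 = 4500/511 in (≈ 8.806 in)
Ia = 0.2·(4500/511) = 900/511 in ≈ 1.761 in
P − Ia = 2.000 − 1.761 = 122/511 ≈ 0.239 in (> 0, runoff occurs)
Q = (122/511)²/((122/511) + 4500/511) = (14884/261121)/(4622/511) = 7442/1180921 in ≈ 0.006 in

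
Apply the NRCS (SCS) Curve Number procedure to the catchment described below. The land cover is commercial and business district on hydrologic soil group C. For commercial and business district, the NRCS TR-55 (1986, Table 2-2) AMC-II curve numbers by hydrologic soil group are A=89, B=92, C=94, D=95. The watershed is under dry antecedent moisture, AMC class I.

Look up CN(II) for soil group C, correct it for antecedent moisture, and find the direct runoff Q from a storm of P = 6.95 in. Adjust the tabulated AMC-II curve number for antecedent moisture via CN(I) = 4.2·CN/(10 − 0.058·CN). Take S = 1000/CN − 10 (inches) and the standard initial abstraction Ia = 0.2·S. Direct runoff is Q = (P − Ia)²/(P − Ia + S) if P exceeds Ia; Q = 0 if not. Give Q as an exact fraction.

Q = 1912400361/353549980 in ≈ 5.409 in

NRCS table: commercial and business district, soil group C → CN(II) = 94
CN(I) from CN(II)=94: (4.2·94)/(10 − 0.058·94) = 32900/379 ≈ 86.807
S = 1000/(32900/379) − 10 = 500/329 in ≈ 1.520 in
Ia = 0.2·(500/329) = 100/329 in ≈ 0.304 in
Since P=6.950 > Ia=0.304: effective rainfall P−Ia = 43731/6580 in
Q = (43731/6580)²/((43731/6580) + 500/329) = (1912400361/43296400)/(53731/6580) = 1912400361/353549980 in ≈ 5.409 in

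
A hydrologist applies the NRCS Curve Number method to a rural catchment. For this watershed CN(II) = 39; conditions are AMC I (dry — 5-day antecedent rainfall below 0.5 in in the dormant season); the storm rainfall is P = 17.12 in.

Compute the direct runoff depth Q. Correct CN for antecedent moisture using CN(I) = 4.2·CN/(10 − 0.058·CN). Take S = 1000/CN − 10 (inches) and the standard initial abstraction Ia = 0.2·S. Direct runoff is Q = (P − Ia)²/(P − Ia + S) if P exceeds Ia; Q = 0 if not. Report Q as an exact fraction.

Dry (AMC I): CN(I) = 4.2·39/(10 − 0.058·39) = (819/5)/(3869/500) = 81900/3869 ≈ 21.168
S = 1000/(81900/3869) − 10 = 30500/819 in ≈ 37.241 in
Ia = 0.2·(30500/819) = 6100/819 in ≈ 7.448 in
Since P=17.120 > Ia=7.448: effective rainfall P−Ia = 198032/20475 in
Runoff Q = (P−Ia)²/(P−Ia+S) = (9.672)²/(9.672+37.241) = 9804168256/4916723175 ≈ 1.994 in

Q = 9804168256/4916723175 in ≈ 1.994 in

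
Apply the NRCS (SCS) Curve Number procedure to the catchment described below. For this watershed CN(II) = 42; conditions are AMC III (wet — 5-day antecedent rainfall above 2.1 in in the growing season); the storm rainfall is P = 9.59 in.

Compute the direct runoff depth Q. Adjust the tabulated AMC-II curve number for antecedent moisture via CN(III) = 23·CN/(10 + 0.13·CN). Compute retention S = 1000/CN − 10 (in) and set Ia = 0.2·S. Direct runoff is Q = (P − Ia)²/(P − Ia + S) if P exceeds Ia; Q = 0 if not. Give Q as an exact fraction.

CN(III) from CN(II)=42: (23·42)/(10 + 0.13·42) = 48300/773 ≈ 62.484
S = 1000/(48300/773) − 10 = 2900/483 in ≈ 6.004 in
Ia = 0.2·(2900/483) = 580/483 in ≈ 1.201 in
P − Ia = 9.590 − 1.201 = 405197/48300 ≈ 8.389 in (> 0, runoff occurs)
Q: (405197/48300)² ÷ (695197/48300) = 164184608809/33578015100 in (≈ 4.890 in)

Q = 164184608809/33578015100 in ≈ 4.890 in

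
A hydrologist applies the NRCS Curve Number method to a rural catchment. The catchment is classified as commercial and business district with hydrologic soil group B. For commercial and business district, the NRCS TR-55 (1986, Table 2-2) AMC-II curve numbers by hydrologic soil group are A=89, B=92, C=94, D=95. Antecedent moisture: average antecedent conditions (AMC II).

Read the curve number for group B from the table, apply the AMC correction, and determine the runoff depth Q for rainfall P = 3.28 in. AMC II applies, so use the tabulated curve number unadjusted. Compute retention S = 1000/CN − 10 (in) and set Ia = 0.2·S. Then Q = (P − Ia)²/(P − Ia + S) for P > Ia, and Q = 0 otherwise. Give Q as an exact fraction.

Q = 1594898/657225 in ≈ 2.427 in

NRCS table: commercial and business district, soil group B → CN(II) = 92
CN(II) = 92; AMC II needs no correction.
Retention S: 1000/CN − 10 with CN=92.000 → S = 20/23 ≈ 0.870 in
Ia = 0.2·(20/23) = 4/23 in ≈ 0.174 in
Excess rainfall: 3.280 − 0.174 = 3.106 in; P > Ia so Q > 0
Q: (1786/575)² ÷ (2286/575) = 1594898/657225 in (≈ 2.427 in)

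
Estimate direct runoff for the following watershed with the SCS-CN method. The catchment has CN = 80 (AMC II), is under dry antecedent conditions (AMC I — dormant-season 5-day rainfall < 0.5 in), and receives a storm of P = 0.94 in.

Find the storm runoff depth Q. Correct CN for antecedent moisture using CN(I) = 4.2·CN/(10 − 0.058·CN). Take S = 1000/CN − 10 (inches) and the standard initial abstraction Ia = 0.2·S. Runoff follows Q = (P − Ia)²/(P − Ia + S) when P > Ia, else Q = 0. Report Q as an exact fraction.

Dry (AMC I): CN(I) = 4.2·80/(10 − 0.058·80) = 336/(134/25) = 4200/67 ≈ 62.687
Max retention: S = 1000/(4200/67) − 10 = 125/21 in (≈ 5.952 in)
Initial abstraction Ia = S/5 = (125/21)/5 = 25/21 ≈ 1.190 in
P = 0.940 ≤ Ia = 1.190 in: entire storm abstracted, Q = 0.

Q = 0 in ≈ 0.000 in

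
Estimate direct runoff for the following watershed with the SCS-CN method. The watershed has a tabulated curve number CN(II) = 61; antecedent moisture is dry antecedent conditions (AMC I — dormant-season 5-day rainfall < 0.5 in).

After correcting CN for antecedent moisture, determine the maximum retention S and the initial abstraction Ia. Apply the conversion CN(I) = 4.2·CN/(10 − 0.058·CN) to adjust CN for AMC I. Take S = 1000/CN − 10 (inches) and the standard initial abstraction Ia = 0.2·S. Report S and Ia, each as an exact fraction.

S = 6500/427 in ≈ 15.222 in; Ia = 1300/427 in ≈ 3.044 in

Dry (AMC I): CN(I) = 4.2·61/(10 − 0.058·61) = (1281/5)/(3231/500) = 42700/1077 ≈ 39.647
Max retention: S = 1000/(42700/1077) − 10 = 6500/427 in (≈ 15.222 in)
Initial abstraction Ia = S/5 = (6500/427)/5 = 1300/427 ≈ 3.044 in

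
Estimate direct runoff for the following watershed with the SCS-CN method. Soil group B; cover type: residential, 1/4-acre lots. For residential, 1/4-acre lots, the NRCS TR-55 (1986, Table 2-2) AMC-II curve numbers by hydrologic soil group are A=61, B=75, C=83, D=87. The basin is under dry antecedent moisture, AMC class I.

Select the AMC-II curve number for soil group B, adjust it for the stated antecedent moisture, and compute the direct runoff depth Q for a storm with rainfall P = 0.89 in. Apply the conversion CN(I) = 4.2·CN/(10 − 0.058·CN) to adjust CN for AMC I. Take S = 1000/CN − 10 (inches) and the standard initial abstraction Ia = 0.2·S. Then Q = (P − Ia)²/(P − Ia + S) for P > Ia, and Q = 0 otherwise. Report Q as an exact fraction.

NRCS table: residential, 1/4-acre lots, soil group B → CN(II) = 75
CN(I) from CN(II)=75: (4.2·75)/(10 − 0.058·75) = 6300/113 ≈ 55.752
Retention S: 1000/CN − 10 with CN=55.752 → S = 500/63 ≈ 7.937 in
Ia = 0.2S: 0.2·7.937 = 1.587 in (exactly 100/63)
P = 0.890 ≤ Ia = 1.587 in: entire storm abstracted, Q = 0.

Q = 0 in ≈ 0.000 in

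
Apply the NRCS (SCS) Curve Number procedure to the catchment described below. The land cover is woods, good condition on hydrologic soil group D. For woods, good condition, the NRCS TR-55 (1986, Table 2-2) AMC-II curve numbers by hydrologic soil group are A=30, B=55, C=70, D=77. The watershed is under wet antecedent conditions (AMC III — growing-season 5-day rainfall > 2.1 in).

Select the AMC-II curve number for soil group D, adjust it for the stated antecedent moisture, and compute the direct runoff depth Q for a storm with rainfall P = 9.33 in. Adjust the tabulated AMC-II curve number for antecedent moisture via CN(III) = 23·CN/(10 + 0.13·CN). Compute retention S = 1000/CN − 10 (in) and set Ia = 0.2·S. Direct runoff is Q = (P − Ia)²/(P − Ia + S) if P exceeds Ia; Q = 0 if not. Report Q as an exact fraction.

NRCS table: woods, good condition, soil group D → CN(II) = 77
Wet (AMC III): CN(III) = 23·77/(10 + 0.13·77) = 1771/(2001/100) = 7700/87 ≈ 88.506
S = 1000/(7700/87) − 10 = 100/77 in ≈ 1.299 in
Ia = 0.2·(100/77) = 20/77 in ≈ 0.260 in
P − Ia = 9.330 − 0.260 = 69841/7700 ≈ 9.070 in (> 0, runoff occurs)
Q = (69841/7700)²/((69841/7700) + 100/77) = (4877765281/59290000)/(79841/7700) = 4877765281/614775700 in ≈ 7.934 in

Q = 4877765281/614775700 in ≈ 7.934 in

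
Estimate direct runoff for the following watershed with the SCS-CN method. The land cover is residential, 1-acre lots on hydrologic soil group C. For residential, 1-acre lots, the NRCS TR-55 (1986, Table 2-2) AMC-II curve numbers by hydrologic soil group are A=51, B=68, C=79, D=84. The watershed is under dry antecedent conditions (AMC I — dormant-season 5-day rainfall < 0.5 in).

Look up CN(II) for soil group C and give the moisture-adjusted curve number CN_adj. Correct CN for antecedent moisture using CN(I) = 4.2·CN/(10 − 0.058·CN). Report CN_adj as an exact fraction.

CN_adj = 7900/129 ≈ 61.240

NRCS table: residential, 1-acre lots, soil group C → CN(II) = 79
Dry (AMC I): CN(I) = 4.2·79/(10 − 0.058·79) = (1659/5)/(2709/500) = 7900/129 ≈ 61.240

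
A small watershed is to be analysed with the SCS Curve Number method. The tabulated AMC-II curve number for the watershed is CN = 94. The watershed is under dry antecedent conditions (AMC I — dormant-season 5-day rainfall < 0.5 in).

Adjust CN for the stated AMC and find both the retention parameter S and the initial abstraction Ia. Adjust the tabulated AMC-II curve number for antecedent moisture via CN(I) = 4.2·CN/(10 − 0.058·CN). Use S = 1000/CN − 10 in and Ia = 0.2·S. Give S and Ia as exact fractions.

Dry (AMC I): CN(I) = 4.2·94/(10 − 0.058·94) = (1974/5)/(1137/250) = 32900/379 ≈ 86.807
S = 1000/(32900/379) − 10 = 500/329 in ≈ 1.520 in
Ia = 0.2S: 0.2·1.520 = 0.304 in (exactly 100/329)

S = 500/329 in ≈ 1.520 in; Ia = 100/329 in ≈ 0.304 in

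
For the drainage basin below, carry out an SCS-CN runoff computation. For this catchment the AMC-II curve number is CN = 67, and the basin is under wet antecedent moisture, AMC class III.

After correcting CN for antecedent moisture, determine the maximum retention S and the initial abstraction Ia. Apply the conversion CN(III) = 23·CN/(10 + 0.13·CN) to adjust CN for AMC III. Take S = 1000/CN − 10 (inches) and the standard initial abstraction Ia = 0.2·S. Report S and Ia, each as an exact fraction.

S = 3300/1541 in ≈ 2.141 in; Ia = 660/1541 in ≈ 0.428 in

Adjust CN=67 to AMC III: 23·67/(10 + 0.13·67) → 1541 ÷ (1871/100) = 154100/1871 ≈ 82.362
Max retention: S = 1000/(154100/1871) − 10 = 3300/1541 in (≈ 2.141 in)
Ia = 0.2·(3300/1541) = 660/1541 in ≈ 0.428 in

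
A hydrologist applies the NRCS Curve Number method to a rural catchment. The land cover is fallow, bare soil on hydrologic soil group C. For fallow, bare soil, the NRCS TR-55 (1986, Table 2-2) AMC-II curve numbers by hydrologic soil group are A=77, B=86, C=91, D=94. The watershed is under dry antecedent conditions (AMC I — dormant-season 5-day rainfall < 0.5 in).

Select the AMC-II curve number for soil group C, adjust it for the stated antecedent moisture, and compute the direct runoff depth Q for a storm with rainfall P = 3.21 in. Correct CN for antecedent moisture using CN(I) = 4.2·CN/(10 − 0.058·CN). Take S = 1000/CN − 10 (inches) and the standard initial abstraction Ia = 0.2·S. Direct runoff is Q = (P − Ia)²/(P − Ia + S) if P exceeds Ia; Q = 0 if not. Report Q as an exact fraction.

Q = 3382469281/2296576100 in ≈ 1.473 in

NRCS table: fallow, bare soil, soil group C → CN(II) = 91
CN(I) from CN(II)=91: (4.2·91)/(10 − 0.058·91) = 63700/787 ≈ 80.940
S = 1000/(63700/787) − 10 = 1500/637 in ≈ 2.355 in
Initial abstraction Ia = S/5 = (1500/637)/5 = 300/637 ≈ 0.471 in
P − Ia = 3.210 − 0.471 = 174477/63700 ≈ 2.739 in (> 0, runoff occurs)
Runoff Q = (P−Ia)²/(P−Ia+S) = (2.739)²/(2.739+2.355) = 3382469281/2296576100 ≈ 1.473 in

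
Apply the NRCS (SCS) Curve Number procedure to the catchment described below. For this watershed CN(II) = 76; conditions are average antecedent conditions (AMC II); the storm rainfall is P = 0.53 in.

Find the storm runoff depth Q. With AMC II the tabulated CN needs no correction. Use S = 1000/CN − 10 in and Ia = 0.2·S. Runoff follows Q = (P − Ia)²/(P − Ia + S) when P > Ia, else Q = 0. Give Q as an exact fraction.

Q = 0 in ≈ 0.000 in

AMC II — tabulated CN = 76 applies directly.
S = 1000/76 − 10 = 60/19 in ≈ 3.158 in
Initial abstraction Ia = S/5 = (60/19)/5 = 12/19 ≈ 0.632 in
P = 0.530 ≤ Ia = 0.632 in: entire storm abstracted, Q = 0.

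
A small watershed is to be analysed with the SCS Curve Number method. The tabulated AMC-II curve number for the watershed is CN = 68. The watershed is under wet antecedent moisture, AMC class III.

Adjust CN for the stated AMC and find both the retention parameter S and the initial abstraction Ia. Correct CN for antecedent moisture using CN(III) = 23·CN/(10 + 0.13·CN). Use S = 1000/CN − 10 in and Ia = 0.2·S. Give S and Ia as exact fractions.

CN(III) from CN(II)=68: (23·68)/(10 + 0.13·68) = 39100/471 ≈ 83.015
S = 1000/(39100/471) − 10 = 800/391 in ≈ 2.046 in
Ia = 0.2S: 0.2·2.046 = 0.409 in (exactly 160/391)

S = 800/391 in ≈ 2.046 in; Ia = 160/391 in ≈ 0.409 in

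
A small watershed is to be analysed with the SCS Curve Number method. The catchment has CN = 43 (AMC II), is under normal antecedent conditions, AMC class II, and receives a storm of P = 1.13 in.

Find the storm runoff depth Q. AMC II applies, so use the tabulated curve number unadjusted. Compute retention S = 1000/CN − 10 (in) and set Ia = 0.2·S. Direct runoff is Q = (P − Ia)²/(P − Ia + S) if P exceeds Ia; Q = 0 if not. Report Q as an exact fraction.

AMC II — tabulated CN = 43 applies directly.
Max retention: S = 1000/43 − 10 = 570/43 in (≈ 13.256 in)
Ia = 0.2S: 0.2·13.256 = 2.651 in (exactly 114/43)
P = 1.130 ≤ Ia = 2.651 in: entire storm abstracted, Q = 0.

Q = 0 in ≈ 0.000 in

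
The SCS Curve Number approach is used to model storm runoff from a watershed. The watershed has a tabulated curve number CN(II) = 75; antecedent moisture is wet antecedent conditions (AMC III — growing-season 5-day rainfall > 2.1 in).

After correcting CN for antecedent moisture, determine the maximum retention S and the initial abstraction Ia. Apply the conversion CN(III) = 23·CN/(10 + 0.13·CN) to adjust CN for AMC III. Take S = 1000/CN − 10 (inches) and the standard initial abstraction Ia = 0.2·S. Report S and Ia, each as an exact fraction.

S = 100/69 in ≈ 1.449 in; Ia = 20/69 in ≈ 0.290 in

Wet (AMC III): CN(III) = 23·75/(10 + 0.13·75) = 1725/(79/4) = 6900/79 ≈ 87.342
S = 1000/(6900/79) − 10 = 100/69 in ≈ 1.449 in
Ia = 0.2S: 0.2·1.449 = 0.290 in (exactly 20/69)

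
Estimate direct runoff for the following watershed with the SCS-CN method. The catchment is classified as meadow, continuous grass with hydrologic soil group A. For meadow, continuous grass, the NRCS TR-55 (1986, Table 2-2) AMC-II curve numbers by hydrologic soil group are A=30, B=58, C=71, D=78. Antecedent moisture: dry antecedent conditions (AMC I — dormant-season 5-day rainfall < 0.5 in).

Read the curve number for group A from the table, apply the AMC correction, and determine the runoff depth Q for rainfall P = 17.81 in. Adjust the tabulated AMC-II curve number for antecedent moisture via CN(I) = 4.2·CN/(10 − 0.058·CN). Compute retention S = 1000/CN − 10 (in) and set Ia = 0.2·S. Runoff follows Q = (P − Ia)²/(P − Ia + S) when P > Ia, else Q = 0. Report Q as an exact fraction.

Q = 36348841/50426100 in ≈ 0.721 in

NRCS table: meadow, continuous grass, soil group A → CN(II) = 30
CN(I) from CN(II)=30: (4.2·30)/(10 − 0.058·30) = 900/59 ≈ 15.254
S = 1000/(900/59) − 10 = 500/9 in ≈ 55.556 in
Ia = 0.2S: 0.2·55.556 = 11.111 in (exactly 100/9)
Excess rainfall: 17.810 − 11.111 = 6.699 in; P > Ia so Q > 0
Runoff Q = (P−Ia)²/(P−Ia+S) = (6.699)²/(6.699+55.556) = 36348841/50426100 ≈ 0.721 in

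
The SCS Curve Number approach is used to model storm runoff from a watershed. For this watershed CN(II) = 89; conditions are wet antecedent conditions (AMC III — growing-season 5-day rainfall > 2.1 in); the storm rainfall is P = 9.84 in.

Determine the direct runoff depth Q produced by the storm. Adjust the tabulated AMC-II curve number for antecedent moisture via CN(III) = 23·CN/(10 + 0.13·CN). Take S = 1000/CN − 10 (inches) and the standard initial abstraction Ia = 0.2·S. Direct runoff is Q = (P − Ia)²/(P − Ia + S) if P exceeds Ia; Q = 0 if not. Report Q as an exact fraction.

Wet (AMC III): CN(III) = 23·89/(10 + 0.13·89) = 2047/(2157/100) = 204700/2157 ≈ 94.900
Max retention: S = 1000/(204700/2157) − 10 = 1100/2047 in (≈ 0.537 in)
Ia = 0.2S: 0.2·0.537 = 0.107 in (exactly 220/2047)
Excess rainfall: 9.840 − 0.107 = 9.733 in; P > Ia so Q > 0
Q: (498062/51175)² ÷ (525562/51175) = 124032877922/13447817675 in (≈ 9.223 in)

Q = 124032877922/13447817675 in ≈ 9.223 in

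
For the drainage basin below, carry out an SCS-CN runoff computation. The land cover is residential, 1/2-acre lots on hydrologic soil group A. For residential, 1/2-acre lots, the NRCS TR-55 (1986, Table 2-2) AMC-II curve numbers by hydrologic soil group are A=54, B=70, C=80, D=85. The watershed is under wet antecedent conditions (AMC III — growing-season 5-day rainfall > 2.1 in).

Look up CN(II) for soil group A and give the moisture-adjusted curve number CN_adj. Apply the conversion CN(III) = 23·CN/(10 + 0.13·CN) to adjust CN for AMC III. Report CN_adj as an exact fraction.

NRCS table: residential, 1/2-acre lots, soil group A → CN(II) = 54
Wet (AMC III): CN(III) = 23·54/(10 + 0.13·54) = 1242/(851/50) = 2700/37 ≈ 72.973

CN_adj = 2700/37 ≈ 72.973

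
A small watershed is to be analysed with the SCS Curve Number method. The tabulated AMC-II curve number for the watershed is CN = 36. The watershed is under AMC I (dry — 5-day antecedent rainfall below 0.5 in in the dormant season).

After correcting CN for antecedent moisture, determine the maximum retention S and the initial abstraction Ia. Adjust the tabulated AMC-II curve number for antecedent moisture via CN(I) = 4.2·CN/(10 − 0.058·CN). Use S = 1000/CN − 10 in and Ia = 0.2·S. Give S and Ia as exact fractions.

S = 8000/189 in ≈ 42.328 in; Ia = 1600/189 in ≈ 8.466 in

Adjust CN=36 to AMC I: 4.2·36/(10 − 0.058·36) → (756/5) ÷ (989/125) = 18900/989 ≈ 19.110
Max retention: S = 1000/(18900/989) − 10 = 8000/189 in (≈ 42.328 in)
Initial abstraction Ia = S/5 = (8000/189)/5 = 1600/189 ≈ 8.466 in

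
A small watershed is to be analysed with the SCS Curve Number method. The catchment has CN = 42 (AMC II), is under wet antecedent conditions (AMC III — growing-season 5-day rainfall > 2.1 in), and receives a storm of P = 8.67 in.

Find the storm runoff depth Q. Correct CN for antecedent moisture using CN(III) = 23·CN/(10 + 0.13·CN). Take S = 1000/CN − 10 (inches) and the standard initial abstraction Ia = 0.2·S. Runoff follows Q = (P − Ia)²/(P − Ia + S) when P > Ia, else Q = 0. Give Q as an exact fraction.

Q = 130148499121/31431756300 in ≈ 4.141 in

Adjust CN=42 to AMC III: 23·42/(10 + 0.13·42) → 966 ÷ (773/50) = 48300/773 ≈ 62.484
Max retention: S = 1000/(48300/773) − 10 = 2900/483 in (≈ 6.004 in)
Ia = 0.2·(2900/483) = 580/483 in ≈ 1.201 in
P − Ia = 8.670 − 1.201 = 360761/48300 ≈ 7.469 in (> 0, runoff occurs)
Runoff Q = (P−Ia)²/(P−Ia+S) = (7.469)²/(7.469+6.004) = 130148499121/31431756300 ≈ 4.141 in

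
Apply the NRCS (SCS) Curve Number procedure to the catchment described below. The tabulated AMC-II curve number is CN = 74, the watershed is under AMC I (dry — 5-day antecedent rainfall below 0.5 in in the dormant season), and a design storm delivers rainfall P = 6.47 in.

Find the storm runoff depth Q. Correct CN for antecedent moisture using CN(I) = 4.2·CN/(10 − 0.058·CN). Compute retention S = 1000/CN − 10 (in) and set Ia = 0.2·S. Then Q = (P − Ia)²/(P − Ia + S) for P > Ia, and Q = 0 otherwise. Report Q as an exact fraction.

Q = 138919452961/79465266300 in ≈ 1.748 in

CN(I) from CN(II)=74: (4.2·74)/(10 − 0.058·74) = 77700/1427 ≈ 54.450
Retention S: 1000/CN − 10 with CN=54.450 → S = 6500/777 ≈ 8.366 in
Ia = 0.2S: 0.2·8.366 = 1.673 in (exactly 1300/777)
P − Ia = 6.470 − 1.673 = 372719/77700 ≈ 4.797 in (> 0, runoff occurs)
Runoff Q = (P−Ia)²/(P−Ia+S) = (4.797)²/(4.797+8.366) = 138919452961/79465266300 ≈ 1.748 in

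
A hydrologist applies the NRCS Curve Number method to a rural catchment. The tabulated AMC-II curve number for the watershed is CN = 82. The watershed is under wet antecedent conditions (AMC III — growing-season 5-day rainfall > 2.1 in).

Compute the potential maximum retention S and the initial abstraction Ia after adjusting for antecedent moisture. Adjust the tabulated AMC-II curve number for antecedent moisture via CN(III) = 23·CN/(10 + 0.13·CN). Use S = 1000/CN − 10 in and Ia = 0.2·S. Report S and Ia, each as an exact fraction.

S = 900/943 in ≈ 0.954 in; Ia = 180/943 in ≈ 0.191 in

Adjust CN=82 to AMC III: 23·82/(10 + 0.13·82) → 1886 ÷ (1033/50) = 94300/1033 ≈ 91.288
Retention S: 1000/CN − 10 with CN=91.288 → S = 900/943 ≈ 0.954 in
Ia = 0.2·(900/943) = 180/943 in ≈ 0.191 in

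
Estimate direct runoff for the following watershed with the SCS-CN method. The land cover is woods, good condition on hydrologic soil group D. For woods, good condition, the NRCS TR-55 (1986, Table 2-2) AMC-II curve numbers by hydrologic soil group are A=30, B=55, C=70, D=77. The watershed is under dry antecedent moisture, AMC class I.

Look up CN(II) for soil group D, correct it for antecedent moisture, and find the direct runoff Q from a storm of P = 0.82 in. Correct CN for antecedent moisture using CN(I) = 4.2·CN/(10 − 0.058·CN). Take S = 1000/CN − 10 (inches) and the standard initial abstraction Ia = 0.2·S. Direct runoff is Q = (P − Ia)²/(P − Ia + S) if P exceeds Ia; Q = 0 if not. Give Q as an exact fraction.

Q = 0 in ≈ 0.000 in

NRCS table: woods, good condition, soil group D → CN(II) = 77
Adjust CN=77 to AMC I: 4.2·77/(10 − 0.058·77) → (1617/5) ÷ (2767/500) = 161700/2767 ≈ 58.439
Retention S: 1000/CN − 10 with CN=58.439 → S = 11500/1617 ≈ 7.112 in
Ia = 0.2·(11500/1617) = 2300/1617 in ≈ 1.422 in
P = 0.820 ≤ Ia = 1.422 in: entire storm abstracted, Q = 0.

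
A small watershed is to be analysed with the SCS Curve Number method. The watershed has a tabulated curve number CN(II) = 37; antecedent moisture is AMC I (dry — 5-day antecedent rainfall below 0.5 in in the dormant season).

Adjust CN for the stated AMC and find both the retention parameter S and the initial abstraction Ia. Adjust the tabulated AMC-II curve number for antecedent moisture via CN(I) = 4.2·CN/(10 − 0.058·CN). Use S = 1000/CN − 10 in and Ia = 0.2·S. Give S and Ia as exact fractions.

Adjust CN=37 to AMC I: 4.2·37/(10 − 0.058·37) → (777/5) ÷ (3927/500) = 3700/187 ≈ 19.786
Max retention: S = 1000/(3700/187) − 10 = 1500/37 in (≈ 40.541 in)
Ia = 0.2·(1500/37) = 300/37 in ≈ 8.108 in

S = 1500/37 in ≈ 40.541 in; Ia = 300/37 in ≈ 8.108 in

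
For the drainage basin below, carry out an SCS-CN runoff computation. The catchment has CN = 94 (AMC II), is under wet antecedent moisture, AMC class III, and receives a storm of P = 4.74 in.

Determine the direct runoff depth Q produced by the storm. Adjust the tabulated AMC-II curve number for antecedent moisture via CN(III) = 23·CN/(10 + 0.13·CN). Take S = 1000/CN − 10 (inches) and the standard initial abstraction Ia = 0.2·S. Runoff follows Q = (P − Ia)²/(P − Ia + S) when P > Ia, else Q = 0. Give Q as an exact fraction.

Adjust CN=94 to AMC III: 23·94/(10 + 0.13·94) → 2162 ÷ (1111/50) = 108100/1111 ≈ 97.300
S = 1000/(108100/1111) − 10 = 300/1081 in ≈ 0.278 in
Ia = 0.2S: 0.2·0.278 = 0.056 in (exactly 60/1081)
Excess rainfall: 4.740 − 0.056 = 4.684 in; P > Ia so Q > 0
Runoff Q = (P−Ia)²/(P−Ia+S) = (4.684)²/(4.684+0.278) = 21369573603/4832015950 ≈ 4.422 in

Q = 21369573603/4832015950 in ≈ 4.422 in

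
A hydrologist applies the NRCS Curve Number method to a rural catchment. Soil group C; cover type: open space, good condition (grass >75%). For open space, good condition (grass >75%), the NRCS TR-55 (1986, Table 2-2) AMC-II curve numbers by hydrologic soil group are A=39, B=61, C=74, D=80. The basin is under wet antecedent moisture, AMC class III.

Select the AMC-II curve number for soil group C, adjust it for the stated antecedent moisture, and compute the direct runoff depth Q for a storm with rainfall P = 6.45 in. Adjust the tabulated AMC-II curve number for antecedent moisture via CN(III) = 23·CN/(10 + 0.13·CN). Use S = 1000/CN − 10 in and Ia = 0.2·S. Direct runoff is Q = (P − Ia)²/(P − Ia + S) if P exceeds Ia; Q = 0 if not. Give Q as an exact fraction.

Q = 10936767241/2222454580 in ≈ 4.921 in

NRCS table: open space, good condition (grass >75%), soil group C → CN(II) = 74
Wet (AMC III): CN(III) = 23·74/(10 + 0.13·74) = 1702/(981/50) = 85100/981 ≈ 86.748
S = 1000/(85100/981) − 10 = 1300/851 in ≈ 1.528 in
Initial abstraction Ia = S/5 = (1300/851)/5 = 260/851 ≈ 0.306 in
P − Ia = 6.450 − 0.306 = 104579/17020 ≈ 6.144 in (> 0, runoff occurs)
Q = (104579/17020)²/((104579/17020) + 1300/851) = (10936767241/289680400)/(130579/17020) = 10936767241/2222454580 in ≈ 4.921 in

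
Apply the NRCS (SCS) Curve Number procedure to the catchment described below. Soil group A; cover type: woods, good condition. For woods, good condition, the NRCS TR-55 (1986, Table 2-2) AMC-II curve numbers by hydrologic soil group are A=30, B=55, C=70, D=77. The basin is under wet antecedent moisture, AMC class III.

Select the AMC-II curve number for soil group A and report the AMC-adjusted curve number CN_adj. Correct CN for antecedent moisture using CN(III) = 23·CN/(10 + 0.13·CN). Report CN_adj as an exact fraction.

NRCS table: woods, good condition, soil group A → CN(II) = 30
Adjust CN=30 to AMC III: 23·30/(10 + 0.13·30) → 690 ÷ (139/10) = 6900/139 ≈ 49.640

CN_adj = 6900/139 ≈ 49.640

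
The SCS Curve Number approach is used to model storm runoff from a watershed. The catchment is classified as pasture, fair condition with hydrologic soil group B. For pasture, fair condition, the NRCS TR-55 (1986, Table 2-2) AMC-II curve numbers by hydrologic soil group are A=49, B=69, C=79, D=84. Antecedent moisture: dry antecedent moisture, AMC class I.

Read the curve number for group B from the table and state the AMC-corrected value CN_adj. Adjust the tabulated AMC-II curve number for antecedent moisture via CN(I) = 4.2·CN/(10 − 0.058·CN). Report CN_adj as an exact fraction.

NRCS table: pasture, fair condition, soil group B → CN(II) = 69
Dry (AMC I): CN(I) = 4.2·69/(10 − 0.058·69) = (1449/5)/(2999/500) = 144900/2999 ≈ 48.316

CN_adj = 144900/2999 ≈ 48.316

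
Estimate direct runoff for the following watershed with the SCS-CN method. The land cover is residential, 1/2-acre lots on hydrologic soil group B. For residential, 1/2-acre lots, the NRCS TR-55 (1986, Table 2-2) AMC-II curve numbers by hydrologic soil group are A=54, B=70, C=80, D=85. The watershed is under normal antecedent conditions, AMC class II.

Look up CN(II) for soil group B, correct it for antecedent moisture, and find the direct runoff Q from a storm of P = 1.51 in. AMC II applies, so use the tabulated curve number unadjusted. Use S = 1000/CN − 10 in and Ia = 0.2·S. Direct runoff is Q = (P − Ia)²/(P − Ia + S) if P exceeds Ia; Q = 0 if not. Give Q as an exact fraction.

Q = 208849/2419900 in ≈ 0.086 in

NRCS table: residential, 1/2-acre lots, soil group B → CN(II) = 70
Average conditions: CN = 70 (no AMC adjustment).
Retention S: 1000/CN − 10 with CN=70.000 → S = 30/7 ≈ 4.286 in
Ia = 0.2S: 0.2·4.286 = 0.857 in (exactly 6/7)
P − Ia = 1.510 − 0.857 = 457/700 ≈ 0.653 in (> 0, runoff occurs)
Q = (457/700)²/((457/700) + 30/7) = (208849/490000)/(3457/700) = 208849/2419900 in ≈ 0.086 in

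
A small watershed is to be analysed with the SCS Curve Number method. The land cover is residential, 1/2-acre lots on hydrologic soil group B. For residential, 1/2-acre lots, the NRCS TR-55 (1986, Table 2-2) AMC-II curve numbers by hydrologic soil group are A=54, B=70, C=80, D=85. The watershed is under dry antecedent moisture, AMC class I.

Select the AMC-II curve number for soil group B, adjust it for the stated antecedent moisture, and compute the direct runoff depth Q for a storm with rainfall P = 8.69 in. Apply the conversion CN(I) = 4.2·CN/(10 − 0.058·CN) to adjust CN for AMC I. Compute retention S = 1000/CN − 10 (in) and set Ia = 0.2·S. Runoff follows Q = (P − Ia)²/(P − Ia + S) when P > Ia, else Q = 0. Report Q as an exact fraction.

Q = 1061521561/404646900 in ≈ 2.623 in

NRCS table: residential, 1/2-acre lots, soil group B → CN(II) = 70
CN(I) from CN(II)=70: (4.2·70)/(10 − 0.058·70) = 4900/99 ≈ 49.495
Retention S: 1000/CN − 10 with CN=49.495 → S = 500/49 ≈ 10.204 in
Initial abstraction Ia = S/5 = (500/49)/5 = 100/49 ≈ 2.041 in
P − Ia = 8.690 − 2.041 = 32581/4900 ≈ 6.649 in (> 0, runoff occurs)
Q: (32581/4900)² ÷ (82581/4900) = 1061521561/404646900 in (≈ 2.623 in)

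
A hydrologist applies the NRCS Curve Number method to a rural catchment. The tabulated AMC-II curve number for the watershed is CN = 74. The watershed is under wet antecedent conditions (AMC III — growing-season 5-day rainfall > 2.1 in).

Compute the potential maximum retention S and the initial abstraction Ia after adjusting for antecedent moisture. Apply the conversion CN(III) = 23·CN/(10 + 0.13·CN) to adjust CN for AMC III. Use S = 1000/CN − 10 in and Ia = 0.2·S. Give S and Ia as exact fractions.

S = 1300/851 in ≈ 1.528 in; Ia = 260/851 in ≈ 0.306 in

Adjust CN=74 to AMC III: 23·74/(10 + 0.13·74) → 1702 ÷ (981/50) = 85100/981 ≈ 86.748
S = 1000/(85100/981) − 10 = 1300/851 in ≈ 1.528 in
Ia = 0.2S: 0.2·1.528 = 0.306 in (exactly 260/851)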